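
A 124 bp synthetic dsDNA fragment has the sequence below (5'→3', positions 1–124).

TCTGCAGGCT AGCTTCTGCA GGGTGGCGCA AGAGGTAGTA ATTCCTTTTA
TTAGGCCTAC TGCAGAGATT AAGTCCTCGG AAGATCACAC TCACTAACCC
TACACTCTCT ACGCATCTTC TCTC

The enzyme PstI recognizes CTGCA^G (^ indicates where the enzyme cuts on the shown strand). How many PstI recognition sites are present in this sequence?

3

CTGCAG occurs starting at positions 2, 16, 60.
PstI cuts at 3 sites.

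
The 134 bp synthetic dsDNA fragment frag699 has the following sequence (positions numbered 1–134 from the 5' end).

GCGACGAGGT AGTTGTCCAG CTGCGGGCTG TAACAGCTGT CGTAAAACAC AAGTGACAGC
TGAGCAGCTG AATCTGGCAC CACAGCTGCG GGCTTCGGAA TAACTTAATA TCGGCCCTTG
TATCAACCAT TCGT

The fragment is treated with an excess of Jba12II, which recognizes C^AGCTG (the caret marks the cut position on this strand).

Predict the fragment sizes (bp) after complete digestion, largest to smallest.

Jba12II sites (CAGCTG) start at positions 18, 34, 57, 65, 83.
Jba12II cuts after the first base of each site, so after positions 18, 34, 57, 65, 83.
Linear molecule, 5 cuts → 6 fragments:
  1–18 → 18 bp
  19–34 → 16 bp
  35–57 → 23 bp
  58–65 → 8 bp
  66–83 → 18 bp
  84–134 → 51 bp
Sorted largest to smallest: 51, 23, 18, 18, 16, 8 bp.

51, 23, 18, 18, 16, 8 bp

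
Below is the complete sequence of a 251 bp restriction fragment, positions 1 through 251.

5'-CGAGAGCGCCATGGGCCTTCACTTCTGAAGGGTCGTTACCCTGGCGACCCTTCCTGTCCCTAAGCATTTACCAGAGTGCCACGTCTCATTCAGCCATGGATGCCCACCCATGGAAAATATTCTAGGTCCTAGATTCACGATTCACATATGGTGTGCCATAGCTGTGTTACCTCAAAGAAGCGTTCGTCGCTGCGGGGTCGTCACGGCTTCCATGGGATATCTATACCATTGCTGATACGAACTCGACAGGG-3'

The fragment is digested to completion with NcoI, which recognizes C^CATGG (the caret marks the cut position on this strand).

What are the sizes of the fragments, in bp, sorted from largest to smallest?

NcoI sites (CCATGG) start at positions 9, 94, 108, 210.
NcoI cuts after the first base of each site, so after positions 9, 94, 108, 210.
Linear molecule, 4 cuts → 5 fragments:
  1–9 → 9 bp
  10–94 → 85 bp
  95–108 → 14 bp
  109–210 → 102 bp
  211–251 → 41 bp
Sorted largest to smallest: 102, 85, 41, 14, 9 bp.

102, 85, 41, 14, 9 bp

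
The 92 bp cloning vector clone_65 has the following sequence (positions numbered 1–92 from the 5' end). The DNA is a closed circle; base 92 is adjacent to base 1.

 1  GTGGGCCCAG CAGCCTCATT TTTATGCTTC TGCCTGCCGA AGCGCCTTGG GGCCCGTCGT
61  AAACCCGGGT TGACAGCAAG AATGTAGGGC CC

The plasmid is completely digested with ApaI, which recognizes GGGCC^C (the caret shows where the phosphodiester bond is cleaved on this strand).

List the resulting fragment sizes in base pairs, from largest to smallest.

47, 37, 8 bp

ApaI sites (GGGCCC) start at positions 3, 50, 87.
ApaI cuts after base 5 of each site (before the last base), so after positions 7, 54, 91.
Circular molecule, 3 cuts → 3 fragments:
  8–54 → 47 bp
  55–91 → 37 bp
  92–92 then 1–7 → 1 + 7 = 8 bp
Sorted largest to smallest: 47, 37, 8 bp.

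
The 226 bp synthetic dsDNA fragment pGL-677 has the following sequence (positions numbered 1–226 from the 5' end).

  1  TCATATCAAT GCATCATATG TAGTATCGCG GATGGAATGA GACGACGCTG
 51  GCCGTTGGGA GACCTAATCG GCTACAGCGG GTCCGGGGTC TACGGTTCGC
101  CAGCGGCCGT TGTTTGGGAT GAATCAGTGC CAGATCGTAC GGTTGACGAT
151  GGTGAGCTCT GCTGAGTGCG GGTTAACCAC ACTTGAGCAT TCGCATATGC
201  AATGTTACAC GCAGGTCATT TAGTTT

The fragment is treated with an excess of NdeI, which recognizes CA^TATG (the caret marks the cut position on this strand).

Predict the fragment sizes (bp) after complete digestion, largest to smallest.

179, 31, 16 bp

NdeI sites (CATATG) start at positions 15, 194.
NdeI cuts after base 2 of each site, so after positions 16, 195.
Linear molecule, 2 cuts → 3 fragments:
  1–16 → 16 bp
  17–195 → 179 bp
  196–226 → 31 bp
Sorted largest to smallest: 179, 31, 16 bp.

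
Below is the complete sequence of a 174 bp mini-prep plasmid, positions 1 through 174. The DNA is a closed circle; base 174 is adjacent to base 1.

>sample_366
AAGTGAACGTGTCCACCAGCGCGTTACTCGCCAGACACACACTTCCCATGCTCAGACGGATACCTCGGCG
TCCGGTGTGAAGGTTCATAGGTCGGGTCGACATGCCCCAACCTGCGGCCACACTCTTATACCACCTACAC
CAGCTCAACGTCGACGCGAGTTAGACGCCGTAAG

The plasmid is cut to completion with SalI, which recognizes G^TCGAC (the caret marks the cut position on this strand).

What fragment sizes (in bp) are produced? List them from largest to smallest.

120, 54 bp

SalI sites (GTCGAC) start at positions 96, 150.
SalI cuts after the first base of each site, so after positions 96, 150.
Circular molecule, 2 cuts → 2 fragments:
  97–150 → 54 bp
  151–174 then 1–96 → 24 + 96 = 120 bp
Sorted largest to smallest: 120, 54 bp.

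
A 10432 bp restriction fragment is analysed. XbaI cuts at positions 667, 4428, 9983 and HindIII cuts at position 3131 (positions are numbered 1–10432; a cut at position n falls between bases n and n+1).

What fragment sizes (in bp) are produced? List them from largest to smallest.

5555, 2464, 1297, 667, 449 bp

Combined cut positions (sorted): 667, 3131, 4428, 9983.
Linear molecule, 4 cuts → 5 fragments:
  667 − 0 = 667 bp
  3131 − 667 = 2464 bp
  4428 − 3131 = 1297 bp
  9983 − 4428 = 5555 bp
  10432 − 9983 = 449 bp
Sorted largest to smallest: 5555, 2464, 1297, 667, 449 bp.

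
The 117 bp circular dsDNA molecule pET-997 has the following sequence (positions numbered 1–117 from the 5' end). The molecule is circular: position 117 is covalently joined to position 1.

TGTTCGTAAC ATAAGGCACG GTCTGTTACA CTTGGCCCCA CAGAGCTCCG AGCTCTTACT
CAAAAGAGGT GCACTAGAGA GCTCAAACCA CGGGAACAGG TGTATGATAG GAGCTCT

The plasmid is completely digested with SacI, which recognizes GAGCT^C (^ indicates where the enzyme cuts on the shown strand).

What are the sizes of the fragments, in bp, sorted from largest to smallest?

SacI sites (GAGCTC) start at positions 43, 50, 79, 111.
SacI cuts after base 5 of each site (before the last base), so after positions 47, 54, 83, 115.
Circular molecule, 4 cuts → 4 fragments:
  48–54 → 7 bp
  55–83 → 29 bp
  84–115 → 32 bp
  116–117 then 1–47 → 2 + 47 = 49 bp
Sorted largest to smallest: 49, 32, 29, 7 bp.

49, 32, 29, 7 bp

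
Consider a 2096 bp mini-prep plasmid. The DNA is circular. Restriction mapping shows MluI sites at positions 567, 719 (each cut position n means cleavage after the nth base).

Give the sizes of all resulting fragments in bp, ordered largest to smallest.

1944, 152 bp

Circular molecule, 2 cuts → 2 fragments:
  719 − 567 = 152 bp
  wrap: 2096 − 719 + 567 = 1944 bp
Sorted largest to smallest: 1944, 152 bp.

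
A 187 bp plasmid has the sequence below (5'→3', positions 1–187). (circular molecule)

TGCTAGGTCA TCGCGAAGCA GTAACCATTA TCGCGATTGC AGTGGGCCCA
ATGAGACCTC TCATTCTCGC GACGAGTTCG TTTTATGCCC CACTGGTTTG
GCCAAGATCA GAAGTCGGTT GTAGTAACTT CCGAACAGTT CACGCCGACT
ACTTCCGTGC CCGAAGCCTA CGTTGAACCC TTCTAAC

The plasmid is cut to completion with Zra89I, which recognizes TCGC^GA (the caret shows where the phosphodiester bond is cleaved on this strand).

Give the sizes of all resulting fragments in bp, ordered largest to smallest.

131, 36, 20 bp

Zra89I sites (TCGCGA) start at positions 11, 31, 67.
Zra89I cuts after base 4 of each site, so after positions 14, 34, 70.
Circular molecule, 3 cuts → 3 fragments:
  15–34 → 20 bp
  35–70 → 36 bp
  71–187 then 1–14 → 117 + 14 = 131 bp
Sorted largest to smallest: 131, 36, 20 bp.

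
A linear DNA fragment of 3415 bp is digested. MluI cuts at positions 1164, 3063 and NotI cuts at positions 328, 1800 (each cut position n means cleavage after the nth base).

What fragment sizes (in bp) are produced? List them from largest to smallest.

1263, 836, 636, 352, 328 bp

Combined cut positions (sorted): 328, 1164, 1800, 3063.
Linear molecule, 4 cuts → 5 fragments:
  328 − 0 = 328 bp
  1164 − 328 = 836 bp
  1800 − 1164 = 636 bp
  3063 − 1800 = 1263 bp
  3415 − 3063 = 352 bp
Sorted largest to smallest: 1263, 836, 636, 352, 328 bp.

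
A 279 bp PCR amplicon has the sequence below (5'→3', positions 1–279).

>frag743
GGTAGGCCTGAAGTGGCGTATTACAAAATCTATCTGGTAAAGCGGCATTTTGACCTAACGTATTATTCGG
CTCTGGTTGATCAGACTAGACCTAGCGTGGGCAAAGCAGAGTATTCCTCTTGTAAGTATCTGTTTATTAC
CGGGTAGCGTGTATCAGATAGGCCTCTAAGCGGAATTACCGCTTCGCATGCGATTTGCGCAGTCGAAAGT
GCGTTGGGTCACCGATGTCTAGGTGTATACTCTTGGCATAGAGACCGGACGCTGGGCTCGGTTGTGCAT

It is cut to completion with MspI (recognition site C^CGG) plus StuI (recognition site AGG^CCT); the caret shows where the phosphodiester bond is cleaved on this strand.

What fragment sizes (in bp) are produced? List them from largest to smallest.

MspI sites (CCGG) start at positions 140, 255.
MspI cuts after the first base of each site, so after positions 140, 255.
StuI sites (AGGCCT) start at positions 4, 160.
StuI cuts after base 3 of each site, so after positions 6, 162.
Combined cut positions: 6, 140, 162, 255.
Linear molecule, 4 cuts → 5 fragments:
  1–6 → 6 bp
  7–140 → 134 bp
  141–162 → 22 bp
  163–255 → 93 bp
  256–279 → 24 bp
Sorted largest to smallest: 134, 93, 24, 22, 6 bp.

134, 93, 24, 22, 6 bp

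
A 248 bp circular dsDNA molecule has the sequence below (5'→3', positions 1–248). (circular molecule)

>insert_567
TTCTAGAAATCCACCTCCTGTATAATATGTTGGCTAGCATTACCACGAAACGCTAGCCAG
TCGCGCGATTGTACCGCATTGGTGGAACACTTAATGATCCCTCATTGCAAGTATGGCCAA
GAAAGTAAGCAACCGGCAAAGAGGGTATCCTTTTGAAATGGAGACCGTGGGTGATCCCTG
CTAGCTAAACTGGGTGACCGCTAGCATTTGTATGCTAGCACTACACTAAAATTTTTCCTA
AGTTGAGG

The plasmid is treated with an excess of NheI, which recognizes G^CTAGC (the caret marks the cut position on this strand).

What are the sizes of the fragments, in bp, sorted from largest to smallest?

128, 67, 20, 19, 14 bp

NheI sites (GCTAGC) start at positions 33, 52, 180, 200, 214.
NheI cuts after the first base of each site, so after positions 33, 52, 180, 200, 214.
Circular molecule, 5 cuts → 5 fragments:
  34–52 → 19 bp
  53–180 → 128 bp
  181–200 → 20 bp
  201–214 → 14 bp
  215–248 then 1–33 → 34 + 33 = 67 bp
Sorted largest to smallest: 128, 67, 20, 19, 14 bp.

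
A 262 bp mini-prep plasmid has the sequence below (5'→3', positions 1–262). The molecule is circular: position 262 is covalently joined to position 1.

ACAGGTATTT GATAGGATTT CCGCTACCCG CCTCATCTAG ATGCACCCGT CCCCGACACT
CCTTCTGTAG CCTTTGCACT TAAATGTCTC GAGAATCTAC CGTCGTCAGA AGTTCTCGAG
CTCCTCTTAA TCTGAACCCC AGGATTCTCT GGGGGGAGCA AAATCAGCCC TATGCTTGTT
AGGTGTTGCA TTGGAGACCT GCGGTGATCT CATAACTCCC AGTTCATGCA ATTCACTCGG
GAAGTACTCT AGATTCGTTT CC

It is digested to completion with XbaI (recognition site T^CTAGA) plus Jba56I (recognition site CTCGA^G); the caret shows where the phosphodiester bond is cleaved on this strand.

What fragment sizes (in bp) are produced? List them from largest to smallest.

129, 56, 50, 27 bp

XbaI sites (TCTAGA) start at positions 36, 248.
XbaI cuts after the first base of each site, so after positions 36, 248.
Jba56I sites (CTCGAG) start at positions 88, 115.
Jba56I cuts after base 5 of each site (before the last base), so after positions 92, 119.
Combined cut positions: 36, 92, 119, 248.
Circular molecule, 4 cuts → 4 fragments:
  37–92 → 56 bp
  93–119 → 27 bp
  120–248 → 129 bp
  249–262 then 1–36 → 14 + 36 = 50 bp
Sorted largest to smallest: 129, 56, 50, 27 bp.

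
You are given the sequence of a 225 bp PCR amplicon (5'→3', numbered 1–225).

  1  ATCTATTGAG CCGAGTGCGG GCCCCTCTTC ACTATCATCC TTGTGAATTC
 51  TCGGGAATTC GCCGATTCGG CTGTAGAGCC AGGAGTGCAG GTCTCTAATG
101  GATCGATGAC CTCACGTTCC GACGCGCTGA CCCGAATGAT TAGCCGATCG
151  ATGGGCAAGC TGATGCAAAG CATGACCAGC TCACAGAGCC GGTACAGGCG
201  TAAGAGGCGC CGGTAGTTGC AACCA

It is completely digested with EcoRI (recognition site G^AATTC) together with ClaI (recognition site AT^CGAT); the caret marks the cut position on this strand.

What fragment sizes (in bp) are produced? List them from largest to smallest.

EcoRI sites (GAATTC) start at positions 45, 55.
EcoRI cuts after the first base of each site, so after positions 45, 55.
ClaI sites (ATCGAT) start at positions 102, 147.
ClaI cuts after base 2 of each site, so after positions 103, 148.
Combined cut positions: 45, 55, 103, 148.
Linear molecule, 4 cuts → 5 fragments:
  1–45 → 45 bp
  46–55 → 10 bp
  56–103 → 48 bp
  104–148 → 45 bp
  149–225 → 77 bp
Sorted largest to smallest: 77, 48, 45, 45, 10 bp.

77, 48, 45, 45, 10 bp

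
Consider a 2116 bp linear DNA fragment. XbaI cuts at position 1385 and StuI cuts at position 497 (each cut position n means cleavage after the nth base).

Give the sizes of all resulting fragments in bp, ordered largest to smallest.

888, 731, 497 bp

Combined cut positions (sorted): 497, 1385.
Linear molecule, 2 cuts → 3 fragments:
  497 − 0 = 497 bp
  1385 − 497 = 888 bp
  2116 − 1385 = 731 bp
Sorted largest to smallest: 888, 731, 497 bp.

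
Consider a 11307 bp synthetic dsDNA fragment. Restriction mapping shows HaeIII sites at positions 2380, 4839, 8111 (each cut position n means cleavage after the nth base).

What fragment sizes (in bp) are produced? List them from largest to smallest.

3272, 3196, 2459, 2380 bp

Linear molecule, 3 cuts → 4 fragments:
  2380 − 0 = 2380 bp
  4839 − 2380 = 2459 bp
  8111 − 4839 = 3272 bp
  11307 − 8111 = 3196 bp
Sorted largest to smallest: 3272, 3196, 2459, 2380 bp.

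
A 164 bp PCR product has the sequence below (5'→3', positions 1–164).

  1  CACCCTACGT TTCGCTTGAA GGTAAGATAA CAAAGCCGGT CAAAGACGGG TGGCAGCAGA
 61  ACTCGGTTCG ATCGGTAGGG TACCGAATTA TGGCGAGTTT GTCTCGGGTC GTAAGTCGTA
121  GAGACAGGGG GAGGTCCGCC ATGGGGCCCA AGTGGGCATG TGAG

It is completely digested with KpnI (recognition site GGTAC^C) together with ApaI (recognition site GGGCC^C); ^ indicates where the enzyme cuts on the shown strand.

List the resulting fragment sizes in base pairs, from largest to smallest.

The KpnI site (GGTACC) starts at position 79.
KpnI cuts after base 5 of each site (before the last base), so after position 83.
The ApaI site (GGGCCC) starts at position 144.
ApaI cuts after base 5 of each site (before the last base), so after position 148.
Combined cut positions: 83, 148.
Linear molecule, 2 cuts → 3 fragments:
  1–83 → 83 bp
  84–148 → 65 bp
  149–164 → 16 bp
Sorted largest to smallest: 83, 65, 16 bp.

83, 65, 16 bp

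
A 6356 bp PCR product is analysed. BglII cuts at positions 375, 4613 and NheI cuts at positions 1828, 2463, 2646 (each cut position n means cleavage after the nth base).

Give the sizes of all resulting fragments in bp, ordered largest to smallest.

1967, 1743, 1453, 635, 375, 183 bp

Combined cut positions (sorted): 375, 1828, 2463, 2646, 4613.
Linear molecule, 5 cuts → 6 fragments:
  375 − 0 = 375 bp
  1828 − 375 = 1453 bp
  2463 − 1828 = 635 bp
  2646 − 2463 = 183 bp
  4613 − 2646 = 1967 bp
  6356 − 4613 = 1743 bp
Sorted largest to smallest: 1967, 1743, 1453, 635, 375, 183 bp.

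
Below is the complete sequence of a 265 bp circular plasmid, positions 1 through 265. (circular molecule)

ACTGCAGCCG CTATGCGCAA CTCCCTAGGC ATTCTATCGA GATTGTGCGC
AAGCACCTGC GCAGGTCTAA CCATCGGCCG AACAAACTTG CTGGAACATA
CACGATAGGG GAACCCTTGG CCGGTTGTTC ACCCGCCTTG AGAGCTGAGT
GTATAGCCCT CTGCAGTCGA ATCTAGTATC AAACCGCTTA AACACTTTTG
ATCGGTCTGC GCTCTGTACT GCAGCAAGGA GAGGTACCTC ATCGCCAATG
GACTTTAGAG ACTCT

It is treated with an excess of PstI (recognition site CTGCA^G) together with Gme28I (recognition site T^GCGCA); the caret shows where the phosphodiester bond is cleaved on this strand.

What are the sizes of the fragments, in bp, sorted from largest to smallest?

107, 58, 48, 32, 12, 8 bp

PstI sites (CTGCAG) start at positions 2, 161, 219.
PstI cuts after base 5 of each site (before the last base), so after positions 6, 165, 223.
Gme28I sites (TGCGCA) start at positions 14, 46, 58.
Gme28I cuts after the first base of each site, so after positions 14, 46, 58.
Combined cut positions: 6, 14, 46, 58, 165, 223.
Circular molecule, 6 cuts → 6 fragments:
  7–14 → 8 bp
  15–46 → 32 bp
  47–58 → 12 bp
  59–165 → 107 bp
  166–223 → 58 bp
  224–265 then 1–6 → 42 + 6 = 48 bp
Sorted largest to smallest: 107, 58, 48, 32, 12, 8 bp.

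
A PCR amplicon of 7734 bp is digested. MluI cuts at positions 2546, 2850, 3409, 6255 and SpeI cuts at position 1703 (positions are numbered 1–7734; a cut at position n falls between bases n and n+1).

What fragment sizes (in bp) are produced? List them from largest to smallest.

Combined cut positions (sorted): 1703, 2546, 2850, 3409, 6255.
Linear molecule, 5 cuts → 6 fragments:
  1703 − 0 = 1703 bp
  2546 − 1703 = 843 bp
  2850 − 2546 = 304 bp
  3409 − 2850 = 559 bp
  6255 − 3409 = 2846 bp
  7734 − 6255 = 1479 bp
Sorted largest to smallest: 2846, 1703, 1479, 843, 559, 304 bp.

2846, 1703, 1479, 843, 559, 304 bp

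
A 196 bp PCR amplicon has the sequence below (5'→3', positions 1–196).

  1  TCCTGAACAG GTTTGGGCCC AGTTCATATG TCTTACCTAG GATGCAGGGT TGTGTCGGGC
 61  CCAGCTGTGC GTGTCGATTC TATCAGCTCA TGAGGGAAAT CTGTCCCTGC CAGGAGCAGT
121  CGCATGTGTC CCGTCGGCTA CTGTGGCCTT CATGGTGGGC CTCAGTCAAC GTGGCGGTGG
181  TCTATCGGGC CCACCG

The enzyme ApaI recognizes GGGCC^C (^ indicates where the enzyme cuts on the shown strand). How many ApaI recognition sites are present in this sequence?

GGGCCC occurs starting at positions 15, 57, 187.
ApaI cuts at 3 sites.

3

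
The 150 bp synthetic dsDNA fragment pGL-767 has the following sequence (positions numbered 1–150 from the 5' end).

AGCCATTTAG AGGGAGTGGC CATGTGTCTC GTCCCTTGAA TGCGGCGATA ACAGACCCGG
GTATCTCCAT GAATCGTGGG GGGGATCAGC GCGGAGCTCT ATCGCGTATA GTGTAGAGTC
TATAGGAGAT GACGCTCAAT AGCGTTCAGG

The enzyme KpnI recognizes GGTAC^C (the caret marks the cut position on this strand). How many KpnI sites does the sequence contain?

No occurrence of GGTACC is present in the sequence.
KpnI does not cut: 0 sites.

0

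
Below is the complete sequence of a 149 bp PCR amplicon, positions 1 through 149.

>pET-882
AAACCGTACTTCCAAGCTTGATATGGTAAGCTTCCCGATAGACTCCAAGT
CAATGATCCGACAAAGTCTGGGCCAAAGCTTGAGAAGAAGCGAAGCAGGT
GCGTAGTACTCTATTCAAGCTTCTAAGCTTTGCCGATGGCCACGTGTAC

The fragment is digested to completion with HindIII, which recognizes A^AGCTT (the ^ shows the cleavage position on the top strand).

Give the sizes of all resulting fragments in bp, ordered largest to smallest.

48, 41, 24, 14, 14, 8 bp

HindIII sites (AAGCTT) start at positions 14, 28, 76, 117, 125.
HindIII cuts after the first base of each site, so after positions 14, 28, 76, 117, 125.
Linear molecule, 5 cuts → 6 fragments:
  1–14 → 14 bp
  15–28 → 14 bp
  29–76 → 48 bp
  77–117 → 41 bp
  118–125 → 8 bp
  126–149 → 24 bp
Sorted largest to smallest: 48, 41, 24, 14, 14, 8 bp.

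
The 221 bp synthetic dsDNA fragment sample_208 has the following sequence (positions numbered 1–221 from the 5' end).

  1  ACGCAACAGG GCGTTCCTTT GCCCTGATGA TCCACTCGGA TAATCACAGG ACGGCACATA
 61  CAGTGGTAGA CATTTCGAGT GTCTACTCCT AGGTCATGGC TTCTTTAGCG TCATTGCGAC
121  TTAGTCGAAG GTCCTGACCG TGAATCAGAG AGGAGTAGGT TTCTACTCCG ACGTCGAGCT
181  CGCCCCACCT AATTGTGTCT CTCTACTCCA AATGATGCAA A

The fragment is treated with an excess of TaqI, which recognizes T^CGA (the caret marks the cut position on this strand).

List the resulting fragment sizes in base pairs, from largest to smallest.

TaqI sites (TCGA) start at positions 75, 125, 174.
TaqI cuts after the first base of each site, so after positions 75, 125, 174.
Linear molecule, 3 cuts → 4 fragments:
  1–75 → 75 bp
  76–125 → 50 bp
  126–174 → 49 bp
  175–221 → 47 bp
Sorted largest to smallest: 75, 50, 49, 47 bp.

75, 50, 49, 47 bp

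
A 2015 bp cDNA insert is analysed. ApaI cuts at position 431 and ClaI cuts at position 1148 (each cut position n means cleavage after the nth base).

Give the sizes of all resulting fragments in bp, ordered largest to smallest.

867, 717, 431 bp

Combined cut positions (sorted): 431, 1148.
Linear molecule, 2 cuts → 3 fragments:
  431 − 0 = 431 bp
  1148 − 431 = 717 bp
  2015 − 1148 = 867 bp
Sorted largest to smallest: 867, 717, 431 bp.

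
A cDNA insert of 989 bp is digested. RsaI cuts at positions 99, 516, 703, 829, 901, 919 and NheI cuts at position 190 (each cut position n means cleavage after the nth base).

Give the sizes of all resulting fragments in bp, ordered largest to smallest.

Combined cut positions (sorted): 99, 190, 516, 703, 829, 901, 919.
Linear molecule, 7 cuts → 8 fragments:
  99 − 0 = 99 bp
  190 − 99 = 91 bp
  516 − 190 = 326 bp
  703 − 516 = 187 bp
  829 − 703 = 126 bp
  901 − 829 = 72 bp
  919 − 901 = 18 bp
  989 − 919 = 70 bp
Sorted largest to smallest: 326, 187, 126, 99, 91, 72, 70, 18 bp.

326, 187, 126, 99, 91, 72, 70, 18 bp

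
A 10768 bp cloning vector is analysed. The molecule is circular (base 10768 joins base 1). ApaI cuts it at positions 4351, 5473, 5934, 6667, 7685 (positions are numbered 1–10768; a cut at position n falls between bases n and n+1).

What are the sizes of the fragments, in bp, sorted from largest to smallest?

Circular molecule, 5 cuts → 5 fragments:
  5473 − 4351 = 1122 bp
  5934 − 5473 = 461 bp
  6667 − 5934 = 733 bp
  7685 − 6667 = 1018 bp
  wrap: 10768 − 7685 + 4351 = 7434 bp
Sorted largest to smallest: 7434, 1122, 1018, 733, 461 bp.

7434, 1122, 1018, 733, 461 bp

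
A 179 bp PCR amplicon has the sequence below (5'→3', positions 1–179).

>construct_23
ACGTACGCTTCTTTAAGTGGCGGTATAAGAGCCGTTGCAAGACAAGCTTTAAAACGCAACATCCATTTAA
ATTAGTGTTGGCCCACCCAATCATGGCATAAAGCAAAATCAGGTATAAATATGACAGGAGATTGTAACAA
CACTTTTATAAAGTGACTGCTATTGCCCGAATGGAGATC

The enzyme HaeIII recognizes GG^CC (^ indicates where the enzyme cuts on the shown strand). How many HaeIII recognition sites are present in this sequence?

GGCC occurs starting at position 80.
HaeIII cuts at 1 site.

1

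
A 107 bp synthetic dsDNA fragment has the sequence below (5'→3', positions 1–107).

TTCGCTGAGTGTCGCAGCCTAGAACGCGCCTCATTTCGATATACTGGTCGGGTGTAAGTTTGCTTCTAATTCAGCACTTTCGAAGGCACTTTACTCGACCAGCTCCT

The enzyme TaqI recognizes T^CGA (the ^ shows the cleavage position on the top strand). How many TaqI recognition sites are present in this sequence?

TCGA occurs starting at positions 36, 80, 95.
TaqI cuts at 3 sites.

3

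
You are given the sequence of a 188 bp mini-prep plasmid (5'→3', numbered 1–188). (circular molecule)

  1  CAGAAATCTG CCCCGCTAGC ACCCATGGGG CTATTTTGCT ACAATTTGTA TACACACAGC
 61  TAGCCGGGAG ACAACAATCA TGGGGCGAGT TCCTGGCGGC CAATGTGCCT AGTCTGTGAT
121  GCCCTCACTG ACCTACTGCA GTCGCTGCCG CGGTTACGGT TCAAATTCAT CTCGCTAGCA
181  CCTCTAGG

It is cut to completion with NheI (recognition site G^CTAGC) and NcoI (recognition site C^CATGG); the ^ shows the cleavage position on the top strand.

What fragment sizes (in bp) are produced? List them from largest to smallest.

NheI sites (GCTAGC) start at positions 15, 59, 174.
NheI cuts after the first base of each site, so after positions 15, 59, 174.
The NcoI site (CCATGG) starts at position 23.
NcoI cuts after the first base of each site, so after position 23.
Combined cut positions: 15, 23, 59, 174.
Circular molecule, 4 cuts → 4 fragments:
  16–23 → 8 bp
  24–59 → 36 bp
  60–174 → 115 bp
  175–188 then 1–15 → 14 + 15 = 29 bp
Sorted largest to smallest: 115, 36, 29, 8 bp.

115, 36, 29, 8 bp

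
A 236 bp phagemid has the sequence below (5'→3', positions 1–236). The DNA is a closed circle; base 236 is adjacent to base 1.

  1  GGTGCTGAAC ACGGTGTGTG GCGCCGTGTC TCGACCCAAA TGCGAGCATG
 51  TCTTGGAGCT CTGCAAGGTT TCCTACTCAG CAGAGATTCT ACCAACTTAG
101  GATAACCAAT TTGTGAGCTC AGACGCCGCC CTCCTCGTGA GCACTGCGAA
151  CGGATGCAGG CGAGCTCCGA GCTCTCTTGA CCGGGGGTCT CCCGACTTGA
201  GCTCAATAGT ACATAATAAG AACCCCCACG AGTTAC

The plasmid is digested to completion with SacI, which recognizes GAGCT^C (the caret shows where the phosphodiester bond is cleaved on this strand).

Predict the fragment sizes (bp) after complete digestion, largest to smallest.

SacI sites (GAGCTC) start at positions 56, 115, 162, 169, 199.
SacI cuts after base 5 of each site (before the last base), so after positions 60, 119, 166, 173, 203.
Circular molecule, 5 cuts → 5 fragments:
  61–119 → 59 bp
  120–166 → 47 bp
  167–173 → 7 bp
  174–203 → 30 bp
  204–236 then 1–60 → 33 + 60 = 93 bp
Sorted largest to smallest: 93, 59, 47, 30, 7 bp.

93, 59, 47, 30, 7 bp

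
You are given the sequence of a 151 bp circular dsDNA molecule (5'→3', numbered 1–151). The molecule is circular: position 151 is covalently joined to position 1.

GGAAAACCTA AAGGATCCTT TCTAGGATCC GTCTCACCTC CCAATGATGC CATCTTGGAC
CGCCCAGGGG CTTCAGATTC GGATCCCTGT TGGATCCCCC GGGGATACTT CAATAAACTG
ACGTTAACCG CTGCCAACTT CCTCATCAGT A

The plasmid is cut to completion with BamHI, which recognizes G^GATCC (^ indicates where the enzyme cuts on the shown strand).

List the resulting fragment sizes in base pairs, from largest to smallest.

72, 56, 12, 11 bp

BamHI sites (GGATCC) start at positions 13, 25, 81, 92.
BamHI cuts after the first base of each site, so after positions 13, 25, 81, 92.
Circular molecule, 4 cuts → 4 fragments:
  14–25 → 12 bp
  26–81 → 56 bp
  82–92 → 11 bp
  93–151 then 1–13 → 59 + 13 = 72 bp
Sorted largest to smallest: 72, 56, 12, 11 bp.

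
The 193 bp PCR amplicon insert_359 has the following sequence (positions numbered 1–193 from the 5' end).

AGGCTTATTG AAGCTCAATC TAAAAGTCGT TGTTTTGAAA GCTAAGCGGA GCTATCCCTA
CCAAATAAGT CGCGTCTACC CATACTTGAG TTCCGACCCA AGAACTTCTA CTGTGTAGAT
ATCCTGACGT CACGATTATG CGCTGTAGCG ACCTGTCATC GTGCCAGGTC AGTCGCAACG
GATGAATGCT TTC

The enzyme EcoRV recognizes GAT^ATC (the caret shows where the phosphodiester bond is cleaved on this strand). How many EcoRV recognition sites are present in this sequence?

1

GATATC occurs starting at position 118.
EcoRV cuts at 1 site.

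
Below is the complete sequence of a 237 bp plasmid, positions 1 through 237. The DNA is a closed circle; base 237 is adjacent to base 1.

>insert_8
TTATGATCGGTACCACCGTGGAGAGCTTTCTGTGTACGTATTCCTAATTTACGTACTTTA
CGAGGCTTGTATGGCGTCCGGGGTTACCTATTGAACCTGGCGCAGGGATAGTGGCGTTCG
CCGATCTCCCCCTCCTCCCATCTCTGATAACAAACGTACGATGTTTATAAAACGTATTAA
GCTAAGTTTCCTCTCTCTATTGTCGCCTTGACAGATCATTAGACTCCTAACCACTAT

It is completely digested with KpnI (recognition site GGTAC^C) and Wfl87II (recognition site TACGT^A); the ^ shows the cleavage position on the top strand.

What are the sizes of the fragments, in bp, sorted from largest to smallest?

196, 26, 15 bp

The KpnI site (GGTACC) starts at position 9.
KpnI cuts after base 5 of each site (before the last base), so after position 13.
Wfl87II sites (TACGTA) start at positions 35, 50.
Wfl87II cuts after base 5 of each site (before the last base), so after positions 39, 54.
Combined cut positions: 13, 39, 54.
Circular molecule, 3 cuts → 3 fragments:
  14–39 → 26 bp
  40–54 → 15 bp
  55–237 then 1–13 → 183 + 13 = 196 bp
Sorted largest to smallest: 196, 26, 15 bp.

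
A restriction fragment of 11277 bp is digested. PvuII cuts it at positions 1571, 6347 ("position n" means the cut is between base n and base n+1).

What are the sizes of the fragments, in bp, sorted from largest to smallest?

Linear molecule, 2 cuts → 3 fragments:
  1571 − 0 = 1571 bp
  6347 − 1571 = 4776 bp
  11277 − 6347 = 4930 bp
Sorted largest to smallest: 4930, 4776, 1571 bp.

4930, 4776, 1571 bp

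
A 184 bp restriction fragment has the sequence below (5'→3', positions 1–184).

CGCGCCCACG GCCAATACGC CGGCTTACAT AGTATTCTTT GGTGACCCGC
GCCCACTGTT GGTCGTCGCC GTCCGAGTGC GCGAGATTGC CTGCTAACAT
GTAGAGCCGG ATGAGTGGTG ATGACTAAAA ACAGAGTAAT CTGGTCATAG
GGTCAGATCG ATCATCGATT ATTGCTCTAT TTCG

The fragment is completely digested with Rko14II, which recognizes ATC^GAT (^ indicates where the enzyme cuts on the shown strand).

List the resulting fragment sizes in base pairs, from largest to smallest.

Rko14II sites (ATCGAT) start at positions 157, 164.
Rko14II cuts after base 3 of each site, so after positions 159, 166.
Linear molecule, 2 cuts → 3 fragments:
  1–159 → 159 bp
  160–166 → 7 bp
  167–184 → 18 bp
Sorted largest to smallest: 159, 18, 7 bp.

159, 18, 7 bp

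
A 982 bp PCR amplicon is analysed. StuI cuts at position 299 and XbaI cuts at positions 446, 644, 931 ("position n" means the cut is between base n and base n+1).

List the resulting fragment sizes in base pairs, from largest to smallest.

Combined cut positions (sorted): 299, 446, 644, 931.
Linear molecule, 4 cuts → 5 fragments:
  299 − 0 = 299 bp
  446 − 299 = 147 bp
  644 − 446 = 198 bp
  931 − 644 = 287 bp
  982 − 931 = 51 bp
Sorted largest to smallest: 299, 287, 198, 147, 51 bp.

299, 287, 198, 147, 51 bp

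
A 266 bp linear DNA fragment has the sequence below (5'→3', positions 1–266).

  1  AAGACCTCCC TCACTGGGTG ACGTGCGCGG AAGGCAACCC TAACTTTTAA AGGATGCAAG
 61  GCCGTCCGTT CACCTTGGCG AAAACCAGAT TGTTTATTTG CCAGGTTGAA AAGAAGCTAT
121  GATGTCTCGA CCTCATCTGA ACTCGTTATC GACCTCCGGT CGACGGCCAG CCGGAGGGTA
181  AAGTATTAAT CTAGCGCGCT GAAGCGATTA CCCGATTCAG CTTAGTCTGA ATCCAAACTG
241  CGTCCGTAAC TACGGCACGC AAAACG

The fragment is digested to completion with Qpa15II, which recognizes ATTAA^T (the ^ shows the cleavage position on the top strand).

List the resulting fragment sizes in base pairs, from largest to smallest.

189, 77 bp

The Qpa15II site (ATTAAT) starts at position 185.
Qpa15II cuts after base 5 of each site (before the last base), so after position 189.
Linear molecule, 1 cut → 2 fragments:
  1–189 → 189 bp
  190–266 → 77 bp
Sorted largest to smallest: 189, 77 bp.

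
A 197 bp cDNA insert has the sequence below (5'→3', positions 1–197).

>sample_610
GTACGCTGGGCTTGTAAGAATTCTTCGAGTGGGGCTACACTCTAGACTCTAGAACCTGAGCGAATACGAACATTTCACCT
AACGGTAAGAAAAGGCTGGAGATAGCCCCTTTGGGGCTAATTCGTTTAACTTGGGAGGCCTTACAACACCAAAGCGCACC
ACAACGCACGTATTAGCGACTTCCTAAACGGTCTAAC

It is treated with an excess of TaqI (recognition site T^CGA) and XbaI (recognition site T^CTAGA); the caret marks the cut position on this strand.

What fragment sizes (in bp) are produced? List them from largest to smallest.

149, 25, 16, 7 bp

The TaqI site (TCGA) starts at position 25.
TaqI cuts after the first base of each site, so after position 25.
XbaI sites (TCTAGA) start at positions 41, 48.
XbaI cuts after the first base of each site, so after positions 41, 48.
Combined cut positions: 25, 41, 48.
Linear molecule, 3 cuts → 4 fragments:
  1–25 → 25 bp
  26–41 → 16 bp
  42–48 → 7 bp
  49–197 → 149 bp
Sorted largest to smallest: 149, 25, 16, 7 bp.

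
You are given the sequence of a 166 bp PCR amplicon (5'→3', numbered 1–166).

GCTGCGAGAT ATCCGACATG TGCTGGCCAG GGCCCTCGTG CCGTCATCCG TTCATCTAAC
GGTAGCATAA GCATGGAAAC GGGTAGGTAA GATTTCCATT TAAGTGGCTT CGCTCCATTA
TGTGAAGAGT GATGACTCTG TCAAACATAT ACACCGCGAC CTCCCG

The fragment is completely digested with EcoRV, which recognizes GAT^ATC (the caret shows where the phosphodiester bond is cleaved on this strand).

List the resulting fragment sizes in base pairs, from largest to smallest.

156, 10 bp

The EcoRV site (GATATC) starts at position 8.
EcoRV cuts after base 3 of each site, so after position 10.
Linear molecule, 1 cut → 2 fragments:
  1–10 → 10 bp
  11–166 → 156 bp
Sorted largest to smallest: 156, 10 bp.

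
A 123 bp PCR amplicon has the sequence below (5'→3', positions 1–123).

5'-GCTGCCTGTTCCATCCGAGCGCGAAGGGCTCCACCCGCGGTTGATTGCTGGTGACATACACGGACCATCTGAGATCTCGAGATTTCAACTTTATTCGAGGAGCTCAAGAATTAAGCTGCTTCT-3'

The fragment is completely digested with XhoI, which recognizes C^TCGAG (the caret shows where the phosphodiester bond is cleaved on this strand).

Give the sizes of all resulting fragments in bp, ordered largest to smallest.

76, 47 bp

The XhoI site (CTCGAG) starts at position 76.
XhoI cuts after the first base of each site, so after position 76.
Linear molecule, 1 cut → 2 fragments:
  1–76 → 76 bp
  77–123 → 47 bp
Sorted largest to smallest: 76, 47 bp.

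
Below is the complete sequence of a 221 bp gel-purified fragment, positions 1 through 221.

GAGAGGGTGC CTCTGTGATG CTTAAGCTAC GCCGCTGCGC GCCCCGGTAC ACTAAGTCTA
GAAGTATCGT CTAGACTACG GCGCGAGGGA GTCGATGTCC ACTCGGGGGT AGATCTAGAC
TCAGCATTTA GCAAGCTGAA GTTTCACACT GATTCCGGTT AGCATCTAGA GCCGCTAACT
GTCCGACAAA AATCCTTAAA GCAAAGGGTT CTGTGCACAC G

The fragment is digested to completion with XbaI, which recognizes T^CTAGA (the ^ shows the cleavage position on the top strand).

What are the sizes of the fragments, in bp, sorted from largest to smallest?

57, 56, 51, 44, 13 bp

XbaI sites (TCTAGA) start at positions 57, 70, 114, 165.
XbaI cuts after the first base of each site, so after positions 57, 70, 114, 165.
Linear molecule, 4 cuts → 5 fragments:
  1–57 → 57 bp
  58–70 → 13 bp
  71–114 → 44 bp
  115–165 → 51 bp
  166–221 → 56 bp
Sorted largest to smallest: 57, 56, 51, 44, 13 bp.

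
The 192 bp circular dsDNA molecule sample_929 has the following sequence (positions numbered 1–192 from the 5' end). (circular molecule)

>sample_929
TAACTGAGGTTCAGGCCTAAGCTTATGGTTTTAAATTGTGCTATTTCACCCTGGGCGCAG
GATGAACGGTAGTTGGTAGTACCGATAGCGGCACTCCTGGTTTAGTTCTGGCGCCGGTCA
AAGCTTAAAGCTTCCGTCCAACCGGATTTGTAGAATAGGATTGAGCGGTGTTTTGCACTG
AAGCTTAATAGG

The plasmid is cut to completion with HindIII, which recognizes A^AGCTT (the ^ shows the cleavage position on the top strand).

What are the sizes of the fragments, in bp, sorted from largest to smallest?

102, 53, 30, 7 bp

HindIII sites (AAGCTT) start at positions 19, 121, 128, 181.
HindIII cuts after the first base of each site, so after positions 19, 121, 128, 181.
Circular molecule, 4 cuts → 4 fragments:
  20–121 → 102 bp
  122–128 → 7 bp
  129–181 → 53 bp
  182–192 then 1–19 → 11 + 19 = 30 bp
Sorted largest to smallest: 102, 53, 30, 7 bp.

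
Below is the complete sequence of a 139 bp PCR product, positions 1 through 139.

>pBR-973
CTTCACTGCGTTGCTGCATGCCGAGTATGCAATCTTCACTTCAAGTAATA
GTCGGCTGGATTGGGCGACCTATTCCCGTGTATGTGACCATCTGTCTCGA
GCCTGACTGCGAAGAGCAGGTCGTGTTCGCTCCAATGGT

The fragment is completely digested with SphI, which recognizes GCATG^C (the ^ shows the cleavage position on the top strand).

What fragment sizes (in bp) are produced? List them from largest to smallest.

The SphI site (GCATGC) starts at position 16.
SphI cuts after base 5 of each site (before the last base), so after position 20.
Linear molecule, 1 cut → 2 fragments:
  1–20 → 20 bp
  21–139 → 119 bp
Sorted largest to smallest: 119, 20 bp.

119, 20 bp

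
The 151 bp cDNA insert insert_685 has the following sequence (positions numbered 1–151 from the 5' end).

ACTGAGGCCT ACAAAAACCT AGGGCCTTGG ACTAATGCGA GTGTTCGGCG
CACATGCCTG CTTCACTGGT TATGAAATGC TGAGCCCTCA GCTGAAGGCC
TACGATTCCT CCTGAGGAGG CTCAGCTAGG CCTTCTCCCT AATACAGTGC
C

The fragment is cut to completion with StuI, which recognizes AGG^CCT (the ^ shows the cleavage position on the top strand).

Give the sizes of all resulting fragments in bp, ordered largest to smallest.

91, 32, 21, 7 bp

StuI sites (AGGCCT) start at positions 5, 96, 128.
StuI cuts after base 3 of each site, so after positions 7, 98, 130.
Linear molecule, 3 cuts → 4 fragments:
  1–7 → 7 bp
  8–98 → 91 bp
  99–130 → 32 bp
  131–151 → 21 bp
Sorted largest to smallest: 91, 32, 21, 7 bp.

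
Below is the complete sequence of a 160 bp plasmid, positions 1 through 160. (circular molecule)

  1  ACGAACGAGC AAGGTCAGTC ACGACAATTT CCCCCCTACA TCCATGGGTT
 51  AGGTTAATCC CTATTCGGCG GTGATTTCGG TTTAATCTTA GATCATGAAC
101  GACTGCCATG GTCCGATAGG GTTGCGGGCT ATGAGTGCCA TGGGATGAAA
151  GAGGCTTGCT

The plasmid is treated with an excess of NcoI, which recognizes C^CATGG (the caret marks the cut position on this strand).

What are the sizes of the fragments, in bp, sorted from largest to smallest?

64, 64, 32 bp

NcoI sites (CCATGG) start at positions 42, 106, 138.
NcoI cuts after the first base of each site, so after positions 42, 106, 138.
Circular molecule, 3 cuts → 3 fragments:
  43–106 → 64 bp
  107–138 → 32 bp
  139–160 then 1–42 → 22 + 42 = 64 bp
Sorted largest to smallest: 64, 64, 32 bp.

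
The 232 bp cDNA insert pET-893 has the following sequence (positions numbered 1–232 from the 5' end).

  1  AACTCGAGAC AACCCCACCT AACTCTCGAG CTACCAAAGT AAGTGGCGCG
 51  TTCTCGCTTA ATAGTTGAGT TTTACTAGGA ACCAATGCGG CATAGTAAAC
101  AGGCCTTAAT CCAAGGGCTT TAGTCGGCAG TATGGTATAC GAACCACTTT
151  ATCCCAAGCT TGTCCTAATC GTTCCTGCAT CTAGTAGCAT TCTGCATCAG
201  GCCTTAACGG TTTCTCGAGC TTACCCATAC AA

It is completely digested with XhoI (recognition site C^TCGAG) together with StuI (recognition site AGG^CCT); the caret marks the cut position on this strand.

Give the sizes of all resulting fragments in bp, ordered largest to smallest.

XhoI sites (CTCGAG) start at positions 3, 25, 214.
XhoI cuts after the first base of each site, so after positions 3, 25, 214.
StuI sites (AGGCCT) start at positions 101, 199.
StuI cuts after base 3 of each site, so after positions 103, 201.
Combined cut positions: 3, 25, 103, 201, 214.
Linear molecule, 5 cuts → 6 fragments:
  1–3 → 3 bp
  4–25 → 22 bp
  26–103 → 78 bp
  104–201 → 98 bp
  202–214 → 13 bp
  215–232 → 18 bp
Sorted largest to smallest: 98, 78, 22, 18, 13, 3 bp.

98, 78, 22, 18, 13, 3 bp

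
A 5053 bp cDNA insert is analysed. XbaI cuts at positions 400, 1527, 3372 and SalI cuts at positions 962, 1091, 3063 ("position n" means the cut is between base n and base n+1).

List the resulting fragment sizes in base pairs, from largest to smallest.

Combined cut positions (sorted): 400, 962, 1091, 1527, 3063, 3372.
Linear molecule, 6 cuts → 7 fragments:
  400 − 0 = 400 bp
  962 − 400 = 562 bp
  1091 − 962 = 129 bp
  1527 − 1091 = 436 bp
  3063 − 1527 = 1536 bp
  3372 − 3063 = 309 bp
  5053 − 3372 = 1681 bp
Sorted largest to smallest: 1681, 1536, 562, 436, 400, 309, 129 bp.

1681, 1536, 562, 436, 400, 309, 129 bp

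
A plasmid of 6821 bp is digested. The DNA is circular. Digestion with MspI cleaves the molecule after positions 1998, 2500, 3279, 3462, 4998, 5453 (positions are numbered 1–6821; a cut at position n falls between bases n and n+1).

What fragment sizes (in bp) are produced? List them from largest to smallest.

Circular molecule, 6 cuts → 6 fragments:
  2500 − 1998 = 502 bp
  3279 − 2500 = 779 bp
  3462 − 3279 = 183 bp
  4998 − 3462 = 1536 bp
  5453 − 4998 = 455 bp
  wrap: 6821 − 5453 + 1998 = 3366 bp
Sorted largest to smallest: 3366, 1536, 779, 502, 455, 183 bp.

3366, 1536, 779, 502, 455, 183 bp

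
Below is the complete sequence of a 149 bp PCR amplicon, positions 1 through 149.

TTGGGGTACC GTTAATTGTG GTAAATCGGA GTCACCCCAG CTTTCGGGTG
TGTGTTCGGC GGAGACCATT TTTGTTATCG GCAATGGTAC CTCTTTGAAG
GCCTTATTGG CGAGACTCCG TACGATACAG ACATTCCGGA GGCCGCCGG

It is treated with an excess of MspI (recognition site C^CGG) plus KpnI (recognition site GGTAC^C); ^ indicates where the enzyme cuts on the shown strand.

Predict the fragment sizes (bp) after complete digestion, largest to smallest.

81, 46, 10, 9, 3 bp

MspI sites (CCGG) start at positions 136, 146.
MspI cuts after the first base of each site, so after positions 136, 146.
KpnI sites (GGTACC) start at positions 5, 86.
KpnI cuts after base 5 of each site (before the last base), so after positions 9, 90.
Combined cut positions: 9, 90, 136, 146.
Linear molecule, 4 cuts → 5 fragments:
  1–9 → 9 bp
  10–90 → 81 bp
  91–136 → 46 bp
  137–146 → 10 bp
  147–149 → 3 bp
Sorted largest to smallest: 81, 46, 10, 9, 3 bp.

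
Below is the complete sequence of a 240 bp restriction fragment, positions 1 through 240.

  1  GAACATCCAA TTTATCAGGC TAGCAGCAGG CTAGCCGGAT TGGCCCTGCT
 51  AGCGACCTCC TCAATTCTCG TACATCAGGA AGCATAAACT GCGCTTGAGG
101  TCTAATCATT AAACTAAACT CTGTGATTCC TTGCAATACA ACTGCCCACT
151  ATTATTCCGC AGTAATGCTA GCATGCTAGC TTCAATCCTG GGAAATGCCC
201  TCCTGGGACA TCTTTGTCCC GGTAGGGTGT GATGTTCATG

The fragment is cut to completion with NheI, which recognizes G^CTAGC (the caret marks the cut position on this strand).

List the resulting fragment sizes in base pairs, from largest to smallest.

NheI sites (GCTAGC) start at positions 19, 30, 48, 167, 175.
NheI cuts after the first base of each site, so after positions 19, 30, 48, 167, 175.
Linear molecule, 5 cuts → 6 fragments:
  1–19 → 19 bp
  20–30 → 11 bp
  31–48 → 18 bp
  49–167 → 119 bp
  168–175 → 8 bp
  176–240 → 65 bp
Sorted largest to smallest: 119, 65, 19, 18, 11, 8 bp.

119, 65, 19, 18, 11, 8 bp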